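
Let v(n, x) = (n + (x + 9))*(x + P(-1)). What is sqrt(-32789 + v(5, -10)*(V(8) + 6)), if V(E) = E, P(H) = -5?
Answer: I*sqrt(33629) ≈ 183.38*I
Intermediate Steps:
v(n, x) = (-5 + x)*(9 + n + x) (v(n, x) = (n + (x + 9))*(x - 5) = (n + (9 + x))*(-5 + x) = (9 + n + x)*(-5 + x) = (-5 + x)*(9 + n + x))
sqrt(-32789 + v(5, -10)*(V(8) + 6)) = sqrt(-32789 + (-45 + (-10)**2 - 5*5 + 4*(-10) + 5*(-10))*(8 + 6)) = sqrt(-32789 + (-45 + 100 - 25 - 40 - 50)*14) = sqrt(-32789 - 60*14) = sqrt(-32789 - 840) = sqrt(-33629) = I*sqrt(33629)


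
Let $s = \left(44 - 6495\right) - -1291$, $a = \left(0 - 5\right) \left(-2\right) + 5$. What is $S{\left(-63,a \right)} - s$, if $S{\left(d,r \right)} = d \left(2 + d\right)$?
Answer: $9003$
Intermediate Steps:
$a = 15$ ($a = \left(-5\right) \left(-2\right) + 5 = 10 + 5 = 15$)
$s = -5160$ ($s = \left(44 - 6495\right) + 1291 = -6451 + 1291 = -5160$)
$S{\left(-63,a \right)} - s = - 63 \left(2 - 63\right) - -5160 = \left(-63\right) \left(-61\right) + 5160 = 3843 + 5160 = 9003$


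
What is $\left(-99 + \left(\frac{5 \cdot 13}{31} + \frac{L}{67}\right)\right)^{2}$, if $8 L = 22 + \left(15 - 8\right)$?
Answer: $\frac{2589669470025}{276091456} \approx 9379.8$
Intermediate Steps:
$L = \frac{29}{8}$ ($L = \frac{22 + \left(15 - 8\right)}{8} = \frac{22 + 7}{8} = \frac{1}{8} \cdot 29 = \frac{29}{8} \approx 3.625$)
$\left(-99 + \left(\frac{5 \cdot 13}{31} + \frac{L}{67}\right)\right)^{2} = \left(-99 + \left(\frac{5 \cdot 13}{31} + \frac{29}{8 \cdot 67}\right)\right)^{2} = \left(-99 + \left(65 \cdot \frac{1}{31} + \frac{29}{8} \cdot \frac{1}{67}\right)\right)^{2} = \left(-99 + \left(\frac{65}{31} + \frac{29}{536}\right)\right)^{2} = \left(-99 + \frac{35739}{16616}\right)^{2} = \left(- \frac{1609245}{16616}\right)^{2} = \frac{2589669470025}{276091456}$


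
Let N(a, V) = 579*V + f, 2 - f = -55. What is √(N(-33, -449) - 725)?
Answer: I*√260639 ≈ 510.53*I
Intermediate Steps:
f = 57 (f = 2 - 1*(-55) = 2 + 55 = 57)
N(a, V) = 57 + 579*V (N(a, V) = 579*V + 57 = 57 + 579*V)
√(N(-33, -449) - 725) = √((57 + 579*(-449)) - 725) = √((57 - 259971) - 725) = √(-259914 - 725) = √(-260639) = I*√260639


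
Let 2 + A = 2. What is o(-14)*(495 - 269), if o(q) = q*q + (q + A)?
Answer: 41132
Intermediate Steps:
A = 0 (A = -2 + 2 = 0)
o(q) = q + q² (o(q) = q*q + (q + 0) = q² + q = q + q²)
o(-14)*(495 - 269) = (-14*(1 - 14))*(495 - 269) = -14*(-13)*226 = 182*226 = 41132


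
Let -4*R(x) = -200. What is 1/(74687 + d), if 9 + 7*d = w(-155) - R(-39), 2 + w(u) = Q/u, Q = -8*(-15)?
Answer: 217/16205164 ≈ 1.3391e-5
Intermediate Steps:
R(x) = 50 (R(x) = -¼*(-200) = 50)
Q = 120
w(u) = -2 + 120/u
d = -1915/217 (d = -9/7 + ((-2 + 120/(-155)) - 1*50)/7 = -9/7 + ((-2 + 120*(-1/155)) - 50)/7 = -9/7 + ((-2 - 24/31) - 50)/7 = -9/7 + (-86/31 - 50)/7 = -9/7 + (⅐)*(-1636/31) = -9/7 - 1636/217 = -1915/217 ≈ -8.8249)
1/(74687 + d) = 1/(74687 - 1915/217) = 1/(16205164/217) = 217/16205164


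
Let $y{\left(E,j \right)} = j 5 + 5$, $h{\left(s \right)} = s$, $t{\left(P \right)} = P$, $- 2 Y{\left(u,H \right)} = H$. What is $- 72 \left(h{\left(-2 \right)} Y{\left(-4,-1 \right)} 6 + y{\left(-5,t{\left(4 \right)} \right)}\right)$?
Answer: $-1368$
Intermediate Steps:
$Y{\left(u,H \right)} = - \frac{H}{2}$
$y{\left(E,j \right)} = 5 + 5 j$ ($y{\left(E,j \right)} = 5 j + 5 = 5 + 5 j$)
$- 72 \left(h{\left(-2 \right)} Y{\left(-4,-1 \right)} 6 + y{\left(-5,t{\left(4 \right)} \right)}\right) = - 72 \left(- 2 \left(\left(- \frac{1}{2}\right) \left(-1\right)\right) 6 + \left(5 + 5 \cdot 4\right)\right) = - 72 \left(\left(-2\right) \frac{1}{2} \cdot 6 + \left(5 + 20\right)\right) = - 72 \left(\left(-1\right) 6 + 25\right) = - 72 \left(-6 + 25\right) = \left(-72\right) 19 = -1368$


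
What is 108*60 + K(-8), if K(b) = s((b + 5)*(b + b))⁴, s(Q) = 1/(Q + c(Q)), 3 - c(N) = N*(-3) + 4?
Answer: 8623994579281/1330863361 ≈ 6480.0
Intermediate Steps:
c(N) = -1 + 3*N (c(N) = 3 - (N*(-3) + 4) = 3 - (-3*N + 4) = 3 - (4 - 3*N) = 3 + (-4 + 3*N) = -1 + 3*N)
s(Q) = 1/(-1 + 4*Q) (s(Q) = 1/(Q + (-1 + 3*Q)) = 1/(-1 + 4*Q))
K(b) = (-1 + 8*b*(5 + b))⁻⁴ (K(b) = (1/(-1 + 4*((b + 5)*(b + b))))⁴ = (1/(-1 + 4*((5 + b)*(2*b))))⁴ = (1/(-1 + 4*(2*b*(5 + b))))⁴ = (1/(-1 + 8*b*(5 + b)))⁴ = (-1 + 8*b*(5 + b))⁻⁴)
108*60 + K(-8) = 108*60 + (-1 + 8*(-8)*(5 - 8))⁻⁴ = 6480 + (-1 + 8*(-8)*(-3))⁻⁴ = 6480 + (-1 + 192)⁻⁴ = 6480 + 191⁻⁴ = 6480 + 1/1330863361 = 8623994579281/1330863361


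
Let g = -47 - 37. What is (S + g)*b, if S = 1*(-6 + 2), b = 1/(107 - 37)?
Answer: -44/35 ≈ -1.2571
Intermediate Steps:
b = 1/70 ≈ 0.014286
g = -84
S = -4 (S = 1*(-4) = -4)
(S + g)*b = (-4 - 84)*(1/70) = -88*1/70 = -44/35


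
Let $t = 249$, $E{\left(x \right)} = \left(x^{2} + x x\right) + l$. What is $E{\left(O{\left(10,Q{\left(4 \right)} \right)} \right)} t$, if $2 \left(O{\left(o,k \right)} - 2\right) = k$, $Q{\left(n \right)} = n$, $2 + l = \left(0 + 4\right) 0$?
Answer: $7470$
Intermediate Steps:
$l = -2$ ($l = -2 + \left(0 + 4\right) 0 = -2 + 4 \cdot 0 = -2 + 0 = -2$)
$O{\left(o,k \right)} = 2 + \frac{k}{2}$
$E{\left(x \right)} = -2 + 2 x^{2}$ ($E{\left(x \right)} = \left(x^{2} + x x\right) - 2 = \left(x^{2} + x^{2}\right) - 2 = 2 x^{2} - 2 = -2 + 2 x^{2}$)
$E{\left(O{\left(10,Q{\left(4 \right)} \right)} \right)} t = \left(-2 + 2 \left(2 + \frac{1}{2} \cdot 4\right)^{2}\right) 249 = \left(-2 + 2 \left(2 + 2\right)^{2}\right) 249 = \left(-2 + 2 \cdot 4^{2}\right) 249 = \left(-2 + 2 \cdot 16\right) 249 = \left(-2 + 32\right) 249 = 30 \cdot 249 = 7470$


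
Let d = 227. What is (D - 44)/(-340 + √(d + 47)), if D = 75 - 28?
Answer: -170/19221 - √274/38442 ≈ -0.0092751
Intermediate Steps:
D = 47
(D - 44)/(-340 + √(d + 47)) = (47 - 44)/(-340 + √(227 + 47)) = 3/(-340 + √274)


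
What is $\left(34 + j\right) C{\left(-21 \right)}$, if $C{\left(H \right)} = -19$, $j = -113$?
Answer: $1501$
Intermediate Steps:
$\left(34 + j\right) C{\left(-21 \right)} = \left(34 - 113\right) \left(-19\right) = \left(-79\right) \left(-19\right) = 1501$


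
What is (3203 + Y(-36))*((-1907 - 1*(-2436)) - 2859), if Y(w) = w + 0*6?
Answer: -7379110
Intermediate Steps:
Y(w) = w (Y(w) = w + 0 = w)
(3203 + Y(-36))*((-1907 - 1*(-2436)) - 2859) = (3203 - 36)*((-1907 - 1*(-2436)) - 2859) = 3167*((-1907 + 2436) - 2859) = 3167*(529 - 2859) = 3167*(-2330) = -7379110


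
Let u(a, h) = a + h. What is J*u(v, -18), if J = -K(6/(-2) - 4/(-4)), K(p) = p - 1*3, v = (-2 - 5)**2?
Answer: 155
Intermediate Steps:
v = 49 (v = (-7)**2 = 49)
K(p) = -3 + p (K(p) = p - 3 = -3 + p)
J = 5 (J = -(-3 + (6/(-2) - 4/(-4))) = -(-3 + (6*(-1/2) - 4*(-1/4))) = -(-3 + (-3 + 1)) = -(-3 - 2) = -1*(-5) = 5)
J*u(v, -18) = 5*(49 - 18) = 5*31 = 155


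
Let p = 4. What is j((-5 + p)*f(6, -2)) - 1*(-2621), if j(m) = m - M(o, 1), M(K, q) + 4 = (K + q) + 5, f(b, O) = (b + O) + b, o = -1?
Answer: 2610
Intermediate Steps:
f(b, O) = O + 2*b (f(b, O) = (O + b) + b = O + 2*b)
M(K, q) = 1 + K + q (M(K, q) = -4 + ((K + q) + 5) = -4 + (5 + K + q) = 1 + K + q)
j(m) = -1 + m (j(m) = m - (1 - 1 + 1) = m - 1*1 = m - 1 = -1 + m)
j((-5 + p)*f(6, -2)) - 1*(-2621) = (-1 + (-5 + 4)*(-2 + 2*6)) - 1*(-2621) = (-1 - (-2 + 12)) + 2621 = (-1 - 1*10) + 2621 = (-1 - 10) + 2621 = -11 + 2621 = 2610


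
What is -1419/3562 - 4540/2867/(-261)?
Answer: -1045647773/2665398294 ≈ -0.39230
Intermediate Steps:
-1419/3562 - 4540/2867/(-261) = -1419*1/3562 - 4540*1/2867*(-1/261) = -1419/3562 - 4540/2867*(-1/261) = -1419/3562 + 4540/748287 = -1045647773/2665398294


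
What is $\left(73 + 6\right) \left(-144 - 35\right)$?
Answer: $-14141$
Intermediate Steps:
$\left(73 + 6\right) \left(-144 - 35\right) = 79 \left(-179\right) = -14141$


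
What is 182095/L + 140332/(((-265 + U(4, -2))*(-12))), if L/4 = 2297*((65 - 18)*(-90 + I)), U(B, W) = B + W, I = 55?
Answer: 106021982125/2385030228 ≈ 44.453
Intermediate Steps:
L = -15114260 (L = 4*(2297*((65 - 18)*(-90 + 55))) = 4*(2297*(47*(-35))) = 4*(2297*(-1645)) = 4*(-3778565) = -15114260)
182095/L + 140332/(((-265 + U(4, -2))*(-12))) = 182095/(-15114260) + 140332/(((-265 + (4 - 2))*(-12))) = 182095*(-1/15114260) + 140332/(((-265 + 2)*(-12))) = -36419/3022852 + 140332/((-263*(-12))) = -36419/3022852 + 140332/3156 = -36419/3022852 + 140332*(1/3156) = -36419/3022852 + 35083/789 = 106021982125/2385030228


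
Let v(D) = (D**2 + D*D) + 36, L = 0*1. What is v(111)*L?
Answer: 0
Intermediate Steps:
L = 0
v(D) = 36 + 2*D**2 (v(D) = (D**2 + D**2) + 36 = 2*D**2 + 36 = 36 + 2*D**2)
v(111)*L = (36 + 2*111**2)*0 = (36 + 2*12321)*0 = (36 + 24642)*0 = 24678*0 = 0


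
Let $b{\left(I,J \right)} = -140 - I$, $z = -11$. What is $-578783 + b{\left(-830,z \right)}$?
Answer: $-578093$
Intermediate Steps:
$-578783 + b{\left(-830,z \right)} = -578783 - -690 = -578783 + \left(-140 + 830\right) = -578783 + 690 = -578093$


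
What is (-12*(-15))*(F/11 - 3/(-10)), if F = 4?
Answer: 1314/11 ≈ 119.45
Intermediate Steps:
(-12*(-15))*(F/11 - 3/(-10)) = (-12*(-15))*(4/11 - 3/(-10)) = 180*(4*(1/11) - 3*(-⅒)) = 180*(4/11 + 3/10) = 180*(73/110) = 1314/11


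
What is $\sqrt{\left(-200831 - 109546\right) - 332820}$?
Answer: $i \sqrt{643197} \approx 802.0 i$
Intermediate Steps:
$\sqrt{\left(-200831 - 109546\right) - 332820} = \sqrt{-310377 - 332820} = \sqrt{-643197} = i \sqrt{643197}$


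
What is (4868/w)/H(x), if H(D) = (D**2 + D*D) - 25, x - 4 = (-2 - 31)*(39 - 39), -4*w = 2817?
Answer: -19472/19719 ≈ -0.98747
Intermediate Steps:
w = -2817/4 (w = -1/4*2817 = -2817/4 ≈ -704.25)
x = 4 (x = 4 + (-2 - 31)*(39 - 39) = 4 - 33*0 = 4 + 0 = 4)
H(D) = -25 + 2*D**2 (H(D) = (D**2 + D**2) - 25 = 2*D**2 - 25 = -25 + 2*D**2)
(4868/w)/H(x) = (4868/(-2817/4))/(-25 + 2*4**2) = (4868*(-4/2817))/(-25 + 2*16) = -19472/(2817*(-25 + 32)) = -19472/2817/7 = -19472/2817*1/7 = -19472/19719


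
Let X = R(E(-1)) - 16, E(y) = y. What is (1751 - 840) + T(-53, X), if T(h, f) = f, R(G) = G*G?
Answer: 896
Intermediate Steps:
R(G) = G²
X = -15 (X = (-1)² - 16 = 1 - 16 = -15)
(1751 - 840) + T(-53, X) = (1751 - 840) - 15 = 911 - 15 = 896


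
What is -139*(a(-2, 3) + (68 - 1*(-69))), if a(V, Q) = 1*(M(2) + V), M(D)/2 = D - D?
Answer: -18765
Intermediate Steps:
M(D) = 0 (M(D) = 2*(D - D) = 2*0 = 0)
a(V, Q) = V (a(V, Q) = 1*(0 + V) = 1*V = V)
-139*(a(-2, 3) + (68 - 1*(-69))) = -139*(-2 + (68 - 1*(-69))) = -139*(-2 + (68 + 69)) = -139*(-2 + 137) = -139*135 = -18765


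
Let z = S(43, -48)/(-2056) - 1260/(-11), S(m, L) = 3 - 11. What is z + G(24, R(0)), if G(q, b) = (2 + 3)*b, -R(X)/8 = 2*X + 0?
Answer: 323831/2827 ≈ 114.55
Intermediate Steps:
S(m, L) = -8
R(X) = -16*X (R(X) = -8*(2*X + 0) = -16*X)
G(q, b) = 5*b
z = 323831/2827 (z = -8/(-2056) - 1260/(-11) = -8*(-1/2056) - 1260*(-1/11) = 1/257 + 1260/11 = 323831/2827 ≈ 114.55)
z + G(24, R(0)) = 323831/2827 + 5*(-16*0) = 323831/2827 + 5*0 = 323831/2827 + 0 = 323831/2827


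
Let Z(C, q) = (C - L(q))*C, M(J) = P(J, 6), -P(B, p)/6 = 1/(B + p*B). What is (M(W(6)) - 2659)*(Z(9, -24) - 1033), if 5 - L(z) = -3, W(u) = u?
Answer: 19060736/7 ≈ 2.7230e+6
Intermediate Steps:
P(B, p) = -6/(B + B*p) (P(B, p) = -6/(B + p*B) = -6/(B + B*p))
M(J) = -6/(7*J) (M(J) = -6/(J*(1 + 6)) = -6/(J*7) = -6*1/7/J = -6/(7*J))
L(z) = 8 (L(z) = 5 - 1*(-3) = 5 + 3 = 8)
Z(C, q) = C*(-8 + C) (Z(C, q) = (C - 1*8)*C = (C - 8)*C = (-8 + C)*C = C*(-8 + C))
(M(W(6)) - 2659)*(Z(9, -24) - 1033) = (-6/7/6 - 2659)*(9*(-8 + 9) - 1033) = (-6/7*1/6 - 2659)*(9*1 - 1033) = (-1/7 - 2659)*(9 - 1033) = -18614/7*(-1024) = 19060736/7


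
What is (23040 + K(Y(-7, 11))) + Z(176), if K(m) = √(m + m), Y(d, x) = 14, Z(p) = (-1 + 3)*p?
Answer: 23392 + 2*√7 ≈ 23397.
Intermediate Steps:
Z(p) = 2*p
K(m) = √2*√m (K(m) = √(2*m) = √2*√m)
(23040 + K(Y(-7, 11))) + Z(176) = (23040 + √2*√14) + 2*176 = (23040 + 2*√7) + 352 = 23392 + 2*√7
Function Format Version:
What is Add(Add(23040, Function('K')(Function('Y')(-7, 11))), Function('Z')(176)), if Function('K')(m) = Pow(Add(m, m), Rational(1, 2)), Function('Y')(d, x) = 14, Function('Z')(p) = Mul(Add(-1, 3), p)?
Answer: Add(23392, Mul(2, Pow(7, Rational(1, 2)))) ≈ 23397.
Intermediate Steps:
Function('Z')(p) = Mul(2, p)
Function('K')(m) = Mul(Pow(2, Rational(1, 2)), Pow(m, Rational(1, 2))) (Function('K')(m) = Pow(Mul(2, m), Rational(1, 2)) = Mul(Pow(2, Rational(1, 2)), Pow(m, Rational(1, 2))))
Add(Add(23040, Function('K')(Function('Y')(-7, 11))), Function('Z')(176)) = Add(Add(23040, Mul(Pow(2, Rational(1, 2)), Pow(14, Rational(1, 2)))), Mul(2, 176)) = Add(Add(23040, Mul(2, Pow(7, Rational(1, 2)))), 352) = Add(23392, Mul(2, Pow(7, Rational(1, 2))))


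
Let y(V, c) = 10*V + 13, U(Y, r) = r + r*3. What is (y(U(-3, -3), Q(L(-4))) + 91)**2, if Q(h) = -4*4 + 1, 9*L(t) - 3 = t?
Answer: 256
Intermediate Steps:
U(Y, r) = 4*r (U(Y, r) = r + 3*r = 4*r)
L(t) = 1/3 + t/9
Q(h) = -15 (Q(h) = -16 + 1 = -15)
y(V, c) = 13 + 10*V
(y(U(-3, -3), Q(L(-4))) + 91)**2 = ((13 + 10*(4*(-3))) + 91)**2 = ((13 + 10*(-12)) + 91)**2 = ((13 - 120) + 91)**2 = (-107 + 91)**2 = (-16)**2 = 256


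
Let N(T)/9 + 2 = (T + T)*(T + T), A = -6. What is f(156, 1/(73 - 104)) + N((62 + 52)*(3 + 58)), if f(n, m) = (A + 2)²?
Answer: 1740892174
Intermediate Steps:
f(n, m) = 16 (f(n, m) = (-6 + 2)² = (-4)² = 16)
N(T) = -18 + 36*T² (N(T) = -18 + 9*((T + T)*(T + T)) = -18 + 9*((2*T)*(2*T)) = -18 + 9*(4*T²) = -18 + 36*T²)
f(156, 1/(73 - 104)) + N((62 + 52)*(3 + 58)) = 16 + (-18 + 36*((62 + 52)*(3 + 58))²) = 16 + (-18 + 36*(114*61)²) = 16 + (-18 + 36*6954²) = 16 + (-18 + 36*48358116) = 16 + (-18 + 1740892176) = 16 + 1740892158 = 1740892174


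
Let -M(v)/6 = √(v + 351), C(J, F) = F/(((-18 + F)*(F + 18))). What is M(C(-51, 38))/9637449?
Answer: -√6880265/224873810 ≈ -1.1664e-5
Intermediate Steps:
C(J, F) = F/((-18 + F)*(18 + F)) (C(J, F) = F/(((-18 + F)*(18 + F))) = F*(1/((-18 + F)*(18 + F))) = F/((-18 + F)*(18 + F)))
M(v) = -6*√(351 + v) (M(v) = -6*√(v + 351) = -6*√(351 + v))
M(C(-51, 38))/9637449 = -6*√(351 + 38/(-324 + 38²))/9637449 = -6*√(351 + 38/(-324 + 1444))*(1/9637449) = -6*√(351 + 38/1120)*(1/9637449) = -6*√(351 + 38*(1/1120))*(1/9637449) = -6*√(351 + 19/560)*(1/9637449) = -3*√6880265/70*(1/9637449) = -√6880265/224873810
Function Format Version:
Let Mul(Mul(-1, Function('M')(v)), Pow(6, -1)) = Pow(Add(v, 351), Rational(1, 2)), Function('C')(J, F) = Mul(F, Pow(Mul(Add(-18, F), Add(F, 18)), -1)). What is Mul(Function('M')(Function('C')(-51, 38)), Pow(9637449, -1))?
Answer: Mul(Rational(-1, 224873810), Pow(6880265, Rational(1, 2))) ≈ -1.1664e-5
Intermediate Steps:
Function('C')(J, F) = Mul(F, Pow(Add(-18, F), -1), Pow(Add(18, F), -1)) (Function('C')(J, F) = Mul(F, Pow(Mul(Add(-18, F), Add(18, F)), -1)) = Mul(F, Mul(Pow(Add(-18, F), -1), Pow(Add(18, F), -1))) = Mul(F, Pow(Add(-18, F), -1), Pow(Add(18, F), -1)))
Function('M')(v) = Mul(-6, Pow(Add(351, v), Rational(1, 2))) (Function('M')(v) = Mul(-6, Pow(Add(v, 351), Rational(1, 2))) = Mul(-6, Pow(Add(351, v), Rational(1, 2))))
Mul(Function('M')(Function('C')(-51, 38)), Pow(9637449, -1)) = Mul(Mul(-6, Pow(Add(351, Mul(38, Pow(Add(-324, Pow(38, 2)), -1))), Rational(1, 2))), Pow(9637449, -1)) = Mul(Mul(-6, Pow(Add(351, Mul(38, Pow(Add(-324, 1444), -1))), Rational(1, 2))), Rational(1, 9637449)) = Mul(Mul(-6, Pow(Add(351, Mul(38, Pow(1120, -1))), Rational(1, 2))), Rational(1, 9637449)) = Mul(Mul(-6, Pow(Add(351, Mul(38, Rational(1, 1120))), Rational(1, 2))), Rational(1, 9637449)) = Mul(Mul(-6, Pow(Add(351, Rational(19, 560)), Rational(1, 2))), Rational(1, 9637449)) = Mul(Mul(-6, Pow(Rational(196579, 560), Rational(1, 2))), Rational(1, 9637449)) = Mul(Mul(-6, Mul(Rational(1, 140), Pow(6880265, Rational(1, 2)))), Rational(1, 9637449)) = Mul(Mul(Rational(-3, 70), Pow(6880265, Rational(1, 2))), Rational(1, 9637449)) = Mul(Rational(-1, 224873810), Pow(6880265, Rational(1, 2)))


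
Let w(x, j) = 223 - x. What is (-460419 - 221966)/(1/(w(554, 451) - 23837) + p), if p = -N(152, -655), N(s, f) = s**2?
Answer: 16491880680/558377473 ≈ 29.535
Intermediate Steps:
p = -23104 (p = -1*152**2 = -1*23104 = -23104)
(-460419 - 221966)/(1/(w(554, 451) - 23837) + p) = (-460419 - 221966)/(1/((223 - 1*554) - 23837) - 23104) = -682385/(1/((223 - 554) - 23837) - 23104) = -682385/(1/(-331 - 23837) - 23104) = -682385/(1/(-24168) - 23104) = -682385/(-1/24168 - 23104) = -682385/(-558377473/24168) = -682385*(-24168/558377473) = 16491880680/558377473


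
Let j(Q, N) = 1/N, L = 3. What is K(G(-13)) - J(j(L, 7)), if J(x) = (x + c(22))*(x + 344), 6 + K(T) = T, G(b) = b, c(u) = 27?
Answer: -458641/49 ≈ -9360.0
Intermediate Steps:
K(T) = -6 + T
J(x) = (27 + x)*(344 + x) (J(x) = (x + 27)*(x + 344) = (27 + x)*(344 + x))
K(G(-13)) - J(j(L, 7)) = (-6 - 13) - (9288 + (1/7)**2 + 371/7) = -19 - (9288 + (1/7)**2 + 371*(1/7)) = -19 - (9288 + 1/49 + 53) = -19 - 1*457710/49 = -19 - 457710/49 = -458641/49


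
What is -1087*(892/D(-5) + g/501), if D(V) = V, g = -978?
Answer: 163695678/835 ≈ 1.9604e+5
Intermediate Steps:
-1087*(892/D(-5) + g/501) = -1087*(892/(-5) - 978/501) = -1087*(892*(-⅕) - 978*1/501) = -1087*(-892/5 - 326/167) = -1087*(-150594/835) = 163695678/835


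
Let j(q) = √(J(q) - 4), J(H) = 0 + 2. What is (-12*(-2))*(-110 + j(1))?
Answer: -2640 + 24*I*√2 ≈ -2640.0 + 33.941*I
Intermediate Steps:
J(H) = 2
j(q) = I*√2 (j(q) = √(2 - 4) = √(-2) = I*√2)
(-12*(-2))*(-110 + j(1)) = (-12*(-2))*(-110 + I*√2) = 24*(-110 + I*√2) = -2640 + 24*I*√2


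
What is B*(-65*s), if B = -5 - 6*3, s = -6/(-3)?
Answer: 2990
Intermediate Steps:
s = 2 (s = -6*(-1/3) = 2)
B = -23 (B = -5 - 18 = -23)
B*(-65*s) = -(-1495)*2 = -23*(-130) = 2990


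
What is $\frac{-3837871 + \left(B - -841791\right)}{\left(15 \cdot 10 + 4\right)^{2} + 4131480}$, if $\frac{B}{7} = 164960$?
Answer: $- \frac{460340}{1038799} \approx -0.44315$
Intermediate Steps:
$B = 1154720$ ($B = 7 \cdot 164960 = 1154720$)
$\frac{-3837871 + \left(B - -841791\right)}{\left(15 \cdot 10 + 4\right)^{2} + 4131480} = \frac{-3837871 + \left(1154720 - -841791\right)}{\left(15 \cdot 10 + 4\right)^{2} + 4131480} = \frac{-3837871 + \left(1154720 + 841791\right)}{\left(150 + 4\right)^{2} + 4131480} = \frac{-3837871 + 1996511}{154^{2} + 4131480} = - \frac{1841360}{23716 + 4131480} = - \frac{1841360}{4155196} = \left(-1841360\right) \frac{1}{4155196} = - \frac{460340}{1038799}$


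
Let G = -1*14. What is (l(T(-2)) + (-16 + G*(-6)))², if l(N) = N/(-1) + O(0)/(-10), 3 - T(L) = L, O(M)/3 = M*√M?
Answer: 3969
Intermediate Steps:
O(M) = 3*M^(3/2) (O(M) = 3*(M*√M) = 3*M^(3/2))
T(L) = 3 - L
G = -14
l(N) = -N (l(N) = N/(-1) + (3*0^(3/2))/(-10) = N*(-1) + (3*0)*(-⅒) = -N + 0*(-⅒) = -N + 0 = -N)
(l(T(-2)) + (-16 + G*(-6)))² = (-(3 - 1*(-2)) + (-16 - 14*(-6)))² = (-(3 + 2) + (-16 + 84))² = (-1*5 + 68)² = (-5 + 68)² = 63² = 3969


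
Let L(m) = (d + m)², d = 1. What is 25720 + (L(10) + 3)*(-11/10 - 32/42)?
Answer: 2676358/105 ≈ 25489.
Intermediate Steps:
L(m) = (1 + m)²
25720 + (L(10) + 3)*(-11/10 - 32/42) = 25720 + ((1 + 10)² + 3)*(-11/10 - 32/42) = 25720 + (11² + 3)*(-11*⅒ - 32*1/42) = 25720 + (121 + 3)*(-11/10 - 16/21) = 25720 + 124*(-391/210) = 25720 - 24242/105 = 2676358/105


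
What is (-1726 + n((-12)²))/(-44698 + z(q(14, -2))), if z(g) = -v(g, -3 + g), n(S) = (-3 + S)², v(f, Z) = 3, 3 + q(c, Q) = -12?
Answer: -18155/44701 ≈ -0.40614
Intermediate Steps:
q(c, Q) = -15 (q(c, Q) = -3 - 12 = -15)
z(g) = -3 (z(g) = -1*3 = -3)
(-1726 + n((-12)²))/(-44698 + z(q(14, -2))) = (-1726 + (-3 + (-12)²)²)/(-44698 - 3) = (-1726 + (-3 + 144)²)/(-44701) = (-1726 + 141²)*(-1/44701) = (-1726 + 19881)*(-1/44701) = 18155*(-1/44701) = -18155/44701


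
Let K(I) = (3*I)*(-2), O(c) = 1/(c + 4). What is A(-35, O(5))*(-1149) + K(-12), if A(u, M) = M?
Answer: -167/3 ≈ -55.667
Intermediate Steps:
O(c) = 1/(4 + c)
K(I) = -6*I
A(-35, O(5))*(-1149) + K(-12) = -1149/(4 + 5) - 6*(-12) = -1149/9 + 72 = (1/9)*(-1149) + 72 = -383/3 + 72 = -167/3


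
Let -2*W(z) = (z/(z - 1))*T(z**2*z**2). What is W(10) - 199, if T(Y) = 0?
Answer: -199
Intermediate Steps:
W(z) = 0 (W(z) = -z/(z - 1)*0/2 = -z/(-1 + z)*0/2 = -1/2*0 = 0)
W(10) - 199 = 0 - 199 = -199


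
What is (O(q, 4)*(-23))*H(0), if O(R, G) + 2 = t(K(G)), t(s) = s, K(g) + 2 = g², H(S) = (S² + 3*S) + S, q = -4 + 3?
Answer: 0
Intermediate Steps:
q = -1
H(S) = S² + 4*S
K(g) = -2 + g²
O(R, G) = -4 + G² (O(R, G) = -2 + (-2 + G²) = -4 + G²)
(O(q, 4)*(-23))*H(0) = ((-4 + 4²)*(-23))*(0*(4 + 0)) = ((-4 + 16)*(-23))*(0*4) = (12*(-23))*0 = -276*0 = 0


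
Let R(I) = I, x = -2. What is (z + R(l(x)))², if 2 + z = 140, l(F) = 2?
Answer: 19600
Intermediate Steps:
z = 138 (z = -2 + 140 = 138)
(z + R(l(x)))² = (138 + 2)² = 140² = 19600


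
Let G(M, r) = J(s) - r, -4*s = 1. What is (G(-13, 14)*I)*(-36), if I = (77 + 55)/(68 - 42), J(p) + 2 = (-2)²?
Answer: 28512/13 ≈ 2193.2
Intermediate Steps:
s = -¼ (s = -¼*1 = -¼ ≈ -0.25000)
J(p) = 2 (J(p) = -2 + (-2)² = -2 + 4 = 2)
G(M, r) = 2 - r
I = 66/13 (I = 132/26 = 132*(1/26) = 66/13 ≈ 5.0769)
(G(-13, 14)*I)*(-36) = ((2 - 1*14)*(66/13))*(-36) = ((2 - 14)*(66/13))*(-36) = -12*66/13*(-36) = -792/13*(-36) = 28512/13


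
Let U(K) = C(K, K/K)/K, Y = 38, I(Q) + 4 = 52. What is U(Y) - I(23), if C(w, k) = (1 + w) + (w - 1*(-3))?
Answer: -872/19 ≈ -45.895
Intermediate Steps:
I(Q) = 48 (I(Q) = -4 + 52 = 48)
C(w, k) = 4 + 2*w (C(w, k) = (1 + w) + (w + 3) = (1 + w) + (3 + w) = 4 + 2*w)
U(K) = (4 + 2*K)/K
U(Y) - I(23) = (2 + 4/38) - 1*48 = (2 + 4*(1/38)) - 48 = (2 + 2/19) - 48 = 40/19 - 48 = -872/19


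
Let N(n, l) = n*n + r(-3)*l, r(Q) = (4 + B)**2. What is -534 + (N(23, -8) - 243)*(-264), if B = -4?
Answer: -76038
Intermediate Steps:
r(Q) = 0 (r(Q) = (4 - 4)**2 = 0**2 = 0)
N(n, l) = n**2 (N(n, l) = n*n + 0*l = n**2 + 0 = n**2)
-534 + (N(23, -8) - 243)*(-264) = -534 + (23**2 - 243)*(-264) = -534 + (529 - 243)*(-264) = -534 + 286*(-264) = -534 - 75504 = -76038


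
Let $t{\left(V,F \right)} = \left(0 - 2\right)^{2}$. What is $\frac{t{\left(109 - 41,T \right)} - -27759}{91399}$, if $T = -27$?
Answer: $\frac{27763}{91399} \approx 0.30376$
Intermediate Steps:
$t{\left(V,F \right)} = 4$ ($t{\left(V,F \right)} = \left(-2\right)^{2} = 4$)
$\frac{t{\left(109 - 41,T \right)} - -27759}{91399} = \frac{4 - -27759}{91399} = \left(4 + 27759\right) \frac{1}{91399} = 27763 \cdot \frac{1}{91399} = \frac{27763}{91399}$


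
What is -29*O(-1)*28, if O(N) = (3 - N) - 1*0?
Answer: -3248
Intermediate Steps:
O(N) = 3 - N (O(N) = (3 - N) + 0 = 3 - N)
-29*O(-1)*28 = -29*(3 - 1*(-1))*28 = -29*(3 + 1)*28 = -29*4*28 = -116*28 = -3248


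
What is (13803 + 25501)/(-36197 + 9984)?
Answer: -39304/26213 ≈ -1.4994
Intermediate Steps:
(13803 + 25501)/(-36197 + 9984) = 39304/(-26213) = 39304*(-1/26213) = -39304/26213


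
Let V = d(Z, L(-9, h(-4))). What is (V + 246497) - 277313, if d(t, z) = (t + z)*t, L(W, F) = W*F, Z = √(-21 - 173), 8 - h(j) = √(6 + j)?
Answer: -31010 - 72*I*√194 + 18*I*√97 ≈ -31010.0 - 825.56*I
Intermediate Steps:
h(j) = 8 - √(6 + j)
Z = I*√194 (Z = √(-194) = I*√194 ≈ 13.928*I)
L(W, F) = F*W
d(t, z) = t*(t + z)
V = I*√194*(-72 + 9*√2 + I*√194) (V = (I*√194)*(I*√194 + (8 - √(6 - 4))*(-9)) = (I*√194)*(I*√194 + (8 - √2)*(-9)) = (I*√194)*(I*√194 + (-72 + 9*√2)) = (I*√194)*(-72 + 9*√2 + I*√194) = I*√194*(-72 + 9*√2 + I*√194) ≈ -194.0 - 825.56*I)
(V + 246497) - 277313 = ((-194 - 72*I*√194 + 18*I*√97) + 246497) - 277313 = (246303 - 72*I*√194 + 18*I*√97) - 277313 = -31010 - 72*I*√194 + 18*I*√97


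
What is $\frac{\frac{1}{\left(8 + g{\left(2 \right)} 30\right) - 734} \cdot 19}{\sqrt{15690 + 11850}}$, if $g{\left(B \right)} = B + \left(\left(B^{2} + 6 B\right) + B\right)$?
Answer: $- \frac{19 \sqrt{85}}{192780} \approx -0.00090866$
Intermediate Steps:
$g{\left(B \right)} = B^{2} + 8 B$ ($g{\left(B \right)} = B + \left(B^{2} + 7 B\right) = B^{2} + 8 B$)
$\frac{\frac{1}{\left(8 + g{\left(2 \right)} 30\right) - 734} \cdot 19}{\sqrt{15690 + 11850}} = \frac{\frac{1}{\left(8 + 2 \left(8 + 2\right) 30\right) - 734} \cdot 19}{\sqrt{15690 + 11850}} = \frac{\frac{1}{\left(8 + 2 \cdot 10 \cdot 30\right) - 734} \cdot 19}{\sqrt{27540}} = \frac{\frac{1}{\left(8 + 20 \cdot 30\right) - 734} \cdot 19}{18 \sqrt{85}} = \frac{1}{\left(8 + 600\right) - 734} \cdot 19 \frac{\sqrt{85}}{1530} = \frac{1}{608 - 734} \cdot 19 \frac{\sqrt{85}}{1530} = \frac{1}{-126} \cdot 19 \frac{\sqrt{85}}{1530} = \left(- \frac{1}{126}\right) 19 \frac{\sqrt{85}}{1530} = - \frac{19 \frac{\sqrt{85}}{1530}}{126} = - \frac{19 \sqrt{85}}{192780}$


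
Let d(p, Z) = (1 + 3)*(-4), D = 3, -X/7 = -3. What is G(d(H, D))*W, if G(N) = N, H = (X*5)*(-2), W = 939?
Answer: -15024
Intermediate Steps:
X = 21 (X = -7*(-3) = 21)
H = -210 (H = (21*5)*(-2) = 105*(-2) = -210)
d(p, Z) = -16 (d(p, Z) = 4*(-4) = -16)
G(d(H, D))*W = -16*939 = -15024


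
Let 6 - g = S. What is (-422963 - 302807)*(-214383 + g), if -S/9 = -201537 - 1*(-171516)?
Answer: 351683465820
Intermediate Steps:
S = 270189 (S = -9*(-201537 - 1*(-171516)) = -9*(-201537 + 171516) = -9*(-30021) = 270189)
g = -270183 (g = 6 - 1*270189 = 6 - 270189 = -270183)
(-422963 - 302807)*(-214383 + g) = (-422963 - 302807)*(-214383 - 270183) = -725770*(-484566) = 351683465820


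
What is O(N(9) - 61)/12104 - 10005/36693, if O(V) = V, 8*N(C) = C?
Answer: -328793369/1184352192 ≈ -0.27761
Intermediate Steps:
N(C) = C/8
O(N(9) - 61)/12104 - 10005/36693 = ((⅛)*9 - 61)/12104 - 10005/36693 = (9/8 - 61)*(1/12104) - 10005*1/36693 = -479/8*1/12104 - 3335/12231 = -479/96832 - 3335/12231 = -328793369/1184352192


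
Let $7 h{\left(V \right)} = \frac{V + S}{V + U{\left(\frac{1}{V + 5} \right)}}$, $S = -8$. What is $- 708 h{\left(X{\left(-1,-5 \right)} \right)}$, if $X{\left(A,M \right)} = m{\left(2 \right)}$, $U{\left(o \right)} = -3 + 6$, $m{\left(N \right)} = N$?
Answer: $\frac{4248}{35} \approx 121.37$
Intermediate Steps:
$U{\left(o \right)} = 3$
$X{\left(A,M \right)} = 2$
$h{\left(V \right)} = \frac{-8 + V}{7 \left(3 + V\right)}$ ($h{\left(V \right)} = \frac{\left(V - 8\right) \frac{1}{V + 3}}{7} = \frac{\left(-8 + V\right) \frac{1}{3 + V}}{7} = \frac{\frac{1}{3 + V} \left(-8 + V\right)}{7} = \frac{-8 + V}{7 \left(3 + V\right)}$)
$- 708 h{\left(X{\left(-1,-5 \right)} \right)} = - 708 \frac{-8 + 2}{7 \left(3 + 2\right)} = - 708 \cdot \frac{1}{7} \cdot \frac{1}{5} \left(-6\right) = \left(-708\right) \left(- \frac{6}{35}\right) = \frac{4248}{35}$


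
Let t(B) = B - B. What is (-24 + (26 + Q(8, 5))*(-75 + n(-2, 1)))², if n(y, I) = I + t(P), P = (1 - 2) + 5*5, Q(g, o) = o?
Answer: 5373124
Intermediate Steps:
P = 24 (P = -1 + 25 = 24)
t(B) = 0
n(y, I) = I (n(y, I) = I + 0 = I)
(-24 + (26 + Q(8, 5))*(-75 + n(-2, 1)))² = (-24 + (26 + 5)*(-75 + 1))² = (-24 + 31*(-74))² = (-24 - 2294)² = (-2318)² = 5373124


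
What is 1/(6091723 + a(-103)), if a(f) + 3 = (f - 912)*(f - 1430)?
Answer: 1/7647715 ≈ 1.3076e-7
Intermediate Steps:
a(f) = -3 + (-1430 + f)*(-912 + f) (a(f) = -3 + (f - 912)*(f - 1430) = -3 + (-912 + f)*(-1430 + f) = -3 + (-1430 + f)*(-912 + f))
1/(6091723 + a(-103)) = 1/(6091723 + (1304157 + (-103)² - 2342*(-103))) = 1/(6091723 + (1304157 + 10609 + 241226)) = 1/(6091723 + 1555992) = 1/7647715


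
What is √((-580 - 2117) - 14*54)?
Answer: I*√3453 ≈ 58.762*I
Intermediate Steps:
√((-580 - 2117) - 14*54) = √(-2697 - 756) = √(-3453) = I*√3453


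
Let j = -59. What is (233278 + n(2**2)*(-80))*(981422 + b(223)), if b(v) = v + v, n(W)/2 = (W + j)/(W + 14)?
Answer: 2065754048936/9 ≈ 2.2953e+11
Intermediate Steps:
n(W) = 2*(-59 + W)/(14 + W) (n(W) = 2*((W - 59)/(W + 14)) = 2*((-59 + W)/(14 + W)) = 2*(-59 + W)/(14 + W))
b(v) = 2*v
(233278 + n(2**2)*(-80))*(981422 + b(223)) = (233278 + (2*(-59 + 2**2)/(14 + 2**2))*(-80))*(981422 + 2*223) = (233278 + (2*(-59 + 4)/(14 + 4))*(-80))*(981422 + 446) = (233278 + (2*(-55)/18)*(-80))*981868 = (233278 + (2*(1/18)*(-55))*(-80))*981868 = (233278 - 55/9*(-80))*981868 = (233278 + 4400/9)*981868 = (2103902/9)*981868 = 2065754048936/9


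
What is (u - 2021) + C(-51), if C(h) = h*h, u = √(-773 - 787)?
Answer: 580 + 2*I*√390 ≈ 580.0 + 39.497*I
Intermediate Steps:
u = 2*I*√390 (u = √(-1560) = 2*I*√390 ≈ 39.497*I)
C(h) = h²
(u - 2021) + C(-51) = (2*I*√390 - 2021) + (-51)² = (-2021 + 2*I*√390) + 2601 = 580 + 2*I*√390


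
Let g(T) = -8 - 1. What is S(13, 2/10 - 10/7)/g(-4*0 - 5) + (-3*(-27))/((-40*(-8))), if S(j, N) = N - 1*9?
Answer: 5603/4032 ≈ 1.3896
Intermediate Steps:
g(T) = -9
S(j, N) = -9 + N (S(j, N) = N - 9 = -9 + N)
S(13, 2/10 - 10/7)/g(-4*0 - 5) + (-3*(-27))/((-40*(-8))) = (-9 + (2/10 - 10/7))/(-9) + (-3*(-27))/((-40*(-8))) = (-9 + (2*(⅒) - 10*⅐))*(-⅑) + 81/320 = (-9 + (⅕ - 10/7))*(-⅑) + 81*(1/320) = (-9 - 43/35)*(-⅑) + 81/320 = -358/35*(-⅑) + 81/320 = 358/315 + 81/320 = 5603/4032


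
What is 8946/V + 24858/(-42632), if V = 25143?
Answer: -40603137/178649396 ≈ -0.22728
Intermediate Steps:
8946/V + 24858/(-42632) = 8946/25143 + 24858/(-42632) = 8946*(1/25143) + 24858*(-1/42632) = 2982/8381 - 12429/21316 = -40603137/178649396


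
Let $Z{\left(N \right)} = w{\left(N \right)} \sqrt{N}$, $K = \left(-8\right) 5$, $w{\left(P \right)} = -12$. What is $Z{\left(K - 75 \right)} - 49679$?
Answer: $-49679 - 12 i \sqrt{115} \approx -49679.0 - 128.69 i$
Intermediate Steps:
$K = -40$
$Z{\left(N \right)} = - 12 \sqrt{N}$
$Z{\left(K - 75 \right)} - 49679 = - 12 \sqrt{-40 - 75} - 49679 = - 12 \sqrt{-115} - 49679 = - 12 i \sqrt{115} - 49679 = -49679 - 12 i \sqrt{115}$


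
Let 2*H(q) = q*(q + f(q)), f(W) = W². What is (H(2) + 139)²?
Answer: 21025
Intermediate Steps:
H(q) = q*(q + q²)/2 (H(q) = (q*(q + q²))/2 = q*(q + q²)/2)
(H(2) + 139)² = ((½)*2²*(1 + 2) + 139)² = ((½)*4*3 + 139)² = (6 + 139)² = 145² = 21025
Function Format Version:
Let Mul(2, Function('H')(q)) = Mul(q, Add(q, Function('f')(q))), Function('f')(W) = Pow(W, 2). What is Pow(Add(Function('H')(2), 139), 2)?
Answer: 21025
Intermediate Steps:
Function('H')(q) = Mul(Rational(1, 2), q, Add(q, Pow(q, 2))) (Function('H')(q) = Mul(Rational(1, 2), Mul(q, Add(q, Pow(q, 2)))) = Mul(Rational(1, 2), q, Add(q, Pow(q, 2))))
Pow(Add(Function('H')(2), 139), 2) = Pow(Add(Mul(Rational(1, 2), Pow(2, 2), Add(1, 2)), 139), 2) = Pow(Add(Mul(Rational(1, 2), 4, 3), 139), 2) = Pow(Add(6, 139), 2) = Pow(145, 2) = 21025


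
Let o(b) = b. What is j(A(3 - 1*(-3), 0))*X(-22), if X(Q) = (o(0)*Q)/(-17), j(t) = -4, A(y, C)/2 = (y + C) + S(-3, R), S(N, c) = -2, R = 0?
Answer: 0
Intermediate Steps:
A(y, C) = -4 + 2*C + 2*y (A(y, C) = 2*((y + C) - 2) = 2*((C + y) - 2) = 2*(-2 + C + y) = -4 + 2*C + 2*y)
X(Q) = 0 (X(Q) = (0*Q)/(-17) = 0*(-1/17) = 0)
j(A(3 - 1*(-3), 0))*X(-22) = -4*0 = 0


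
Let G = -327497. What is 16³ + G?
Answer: -323401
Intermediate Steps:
16³ + G = 16³ - 327497 = 4096 - 327497 = -323401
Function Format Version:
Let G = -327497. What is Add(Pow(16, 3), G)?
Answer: -323401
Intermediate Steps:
Add(Pow(16, 3), G) = Add(Pow(16, 3), -327497) = Add(4096, -327497) = -323401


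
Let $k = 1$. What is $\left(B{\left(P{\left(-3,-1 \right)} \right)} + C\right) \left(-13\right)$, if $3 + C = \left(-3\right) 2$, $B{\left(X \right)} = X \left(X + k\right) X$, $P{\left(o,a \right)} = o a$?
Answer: $-351$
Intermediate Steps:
$P{\left(o,a \right)} = a o$
$B{\left(X \right)} = X^{2} \left(1 + X\right)$ ($B{\left(X \right)} = X \left(X + 1\right) X = X \left(1 + X\right) X = X^{2} \left(1 + X\right)$)
$C = -9$ ($C = -3 - 6 = -9$)
$\left(B{\left(P{\left(-3,-1 \right)} \right)} + C\right) \left(-13\right) = \left(\left(\left(-1\right) \left(-3\right)\right)^{2} \left(1 - -3\right) - 9\right) \left(-13\right) = \left(3^{2} \left(1 + 3\right) - 9\right) \left(-13\right) = \left(9 \cdot 4 - 9\right) \left(-13\right) = \left(36 - 9\right) \left(-13\right) = 27 \left(-13\right) = -351$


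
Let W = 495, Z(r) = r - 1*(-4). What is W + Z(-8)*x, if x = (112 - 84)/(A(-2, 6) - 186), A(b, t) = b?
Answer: 23293/47 ≈ 495.60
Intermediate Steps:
Z(r) = 4 + r (Z(r) = r + 4 = 4 + r)
x = -7/47 (x = (112 - 84)/(-2 - 186) = 28/(-188) = 28*(-1/188) = -7/47 ≈ -0.14894)
W + Z(-8)*x = 495 + (4 - 8)*(-7/47) = 495 - 4*(-7/47) = 495 + 28/47 = 23293/47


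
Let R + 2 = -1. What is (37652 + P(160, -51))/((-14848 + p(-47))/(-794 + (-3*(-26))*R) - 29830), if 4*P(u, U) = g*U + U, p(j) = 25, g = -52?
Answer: -5624959/4378631 ≈ -1.2846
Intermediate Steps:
R = -3 (R = -2 - 1 = -3)
P(u, U) = -51*U/4 (P(u, U) = (-52*U + U)/4 = (-51*U)/4 = -51*U/4)
(37652 + P(160, -51))/((-14848 + p(-47))/(-794 + (-3*(-26))*R) - 29830) = (37652 - 51/4*(-51))/((-14848 + 25)/(-794 - 3*(-26)*(-3)) - 29830) = (37652 + 2601/4)/(-14823/(-794 + 78*(-3)) - 29830) = 153209/(4*(-14823/(-794 - 234) - 29830)) = 153209/(4*(-14823/(-1028) - 29830)) = 153209/(4*(-14823*(-1/1028) - 29830)) = 153209/(4*(14823/1028 - 29830)) = 153209/(4*(-30650417/1028)) = (153209/4)*(-1028/30650417) = -5624959/4378631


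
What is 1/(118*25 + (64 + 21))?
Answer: 1/3035 ≈ 0.00032949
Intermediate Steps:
1/(118*25 + (64 + 21)) = 1/(2950 + 85) = 1/3035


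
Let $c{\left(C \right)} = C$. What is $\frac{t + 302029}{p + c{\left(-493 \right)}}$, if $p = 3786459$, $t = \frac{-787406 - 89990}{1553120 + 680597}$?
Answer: $\frac{674646434397}{8456776615622} \approx 0.079776$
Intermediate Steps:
$t = - \frac{877396}{2233717} \approx -0.3928$
$\frac{t + 302029}{p + c{\left(-493 \right)}} = \frac{- \frac{877396}{2233717} + 302029}{3786459 - 493} = \frac{674646434397}{2233717 \cdot 3785966} = \frac{674646434397}{2233717} \cdot \frac{1}{3785966} = \frac{674646434397}{8456776615622}$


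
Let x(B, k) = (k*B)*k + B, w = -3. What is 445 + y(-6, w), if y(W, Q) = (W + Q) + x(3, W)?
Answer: 547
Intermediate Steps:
x(B, k) = B + B*k² (x(B, k) = (B*k)*k + B = B*k² + B = B + B*k²)
y(W, Q) = 3 + Q + W + 3*W² (y(W, Q) = (W + Q) + 3*(1 + W²) = (Q + W) + (3 + 3*W²) = 3 + Q + W + 3*W²)
445 + y(-6, w) = 445 + (3 - 3 - 6 + 3*(-6)²) = 445 + (3 - 3 - 6 + 3*36) = 445 + (3 - 3 - 6 + 108) = 445 + 102 = 547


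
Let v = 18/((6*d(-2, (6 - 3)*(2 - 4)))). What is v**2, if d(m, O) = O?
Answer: 1/4 ≈ 0.25000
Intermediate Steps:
v = -1/2 (v = 18/((6*((6 - 3)*(2 - 4)))) = 18/((6*(3*(-2)))) = 18/((6*(-6))) = 18/(-36) = 18*(-1/36) = -1/2 ≈ -0.50000)
v**2 = (-1/2)**2 = 1/4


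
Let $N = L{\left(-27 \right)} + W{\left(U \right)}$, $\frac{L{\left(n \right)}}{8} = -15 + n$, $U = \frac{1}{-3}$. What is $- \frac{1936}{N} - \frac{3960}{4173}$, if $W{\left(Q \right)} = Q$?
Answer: $\frac{6747048}{1403519} \approx 4.8072$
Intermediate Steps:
$U = - \frac{1}{3} \approx -0.33333$
$L{\left(n \right)} = -120 + 8 n$ ($L{\left(n \right)} = 8 \left(-15 + n\right) = -120 + 8 n$)
$N = - \frac{1009}{3}$ ($N = \left(-120 + 8 \left(-27\right)\right) - \frac{1}{3} = \left(-120 - 216\right) - \frac{1}{3} = -336 - \frac{1}{3} = - \frac{1009}{3} \approx -336.33$)
$- \frac{1936}{N} - \frac{3960}{4173} = - \frac{1936}{- \frac{1009}{3}} - \frac{3960}{4173} = \left(-1936\right) \left(- \frac{3}{1009}\right) - \frac{1320}{1391} = \frac{5808}{1009} - \frac{1320}{1391} = \frac{6747048}{1403519}$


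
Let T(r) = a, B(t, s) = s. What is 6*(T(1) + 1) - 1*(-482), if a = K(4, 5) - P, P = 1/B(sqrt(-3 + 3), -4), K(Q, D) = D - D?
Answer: 979/2 ≈ 489.50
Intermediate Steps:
K(Q, D) = 0
P = -1/4 (P = 1/(-4) = -1/4 ≈ -0.25000)
a = 1/4 (a = 0 - 1*(-1/4) = 0 + 1/4 = 1/4 ≈ 0.25000)
T(r) = 1/4
6*(T(1) + 1) - 1*(-482) = 6*(1/4 + 1) - 1*(-482) = 6*(5/4) + 482 = 15/2 + 482 = 979/2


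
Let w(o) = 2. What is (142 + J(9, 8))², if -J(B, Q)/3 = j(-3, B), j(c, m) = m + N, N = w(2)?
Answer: 11881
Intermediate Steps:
N = 2
j(c, m) = 2 + m (j(c, m) = m + 2 = 2 + m)
J(B, Q) = -6 - 3*B (J(B, Q) = -3*(2 + B) = -6 - 3*B)
(142 + J(9, 8))² = (142 + (-6 - 3*9))² = (142 + (-6 - 27))² = (142 - 33)² = 109² = 11881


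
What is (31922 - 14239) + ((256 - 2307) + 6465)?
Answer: 22097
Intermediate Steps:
(31922 - 14239) + ((256 - 2307) + 6465) = 17683 + (-2051 + 6465) = 17683 + 4414 = 22097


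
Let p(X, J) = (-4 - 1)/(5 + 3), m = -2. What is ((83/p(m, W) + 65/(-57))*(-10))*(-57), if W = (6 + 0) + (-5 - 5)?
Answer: -76346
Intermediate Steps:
W = -4 (W = 6 - 10 = -4)
p(X, J) = -5/8
((83/p(m, W) + 65/(-57))*(-10))*(-57) = ((83/(-5/8) + 65/(-57))*(-10))*(-57) = ((83*(-8/5) + 65*(-1/57))*(-10))*(-57) = ((-664/5 - 65/57)*(-10))*(-57) = -38173/285*(-10)*(-57) = (76346/57)*(-57) = -76346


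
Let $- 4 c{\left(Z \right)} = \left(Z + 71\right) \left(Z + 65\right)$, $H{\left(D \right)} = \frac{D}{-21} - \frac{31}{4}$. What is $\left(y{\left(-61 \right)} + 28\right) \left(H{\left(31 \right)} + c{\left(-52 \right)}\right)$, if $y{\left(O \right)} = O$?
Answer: $\frac{32791}{14} \approx 2342.2$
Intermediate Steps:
$H{\left(D \right)} = - \frac{31}{4} - \frac{D}{21}$ ($H{\left(D \right)} = D \left(- \frac{1}{21}\right) - \frac{31}{4} = - \frac{D}{21} - \frac{31}{4} = - \frac{31}{4} - \frac{D}{21}$)
$c{\left(Z \right)} = - \frac{\left(65 + Z\right) \left(71 + Z\right)}{4}$ ($c{\left(Z \right)} = - \frac{\left(Z + 71\right) \left(Z + 65\right)}{4} = - \frac{\left(71 + Z\right) \left(65 + Z\right)}{4} = - \frac{\left(65 + Z\right) \left(71 + Z\right)}{4}$)
$\left(y{\left(-61 \right)} + 28\right) \left(H{\left(31 \right)} + c{\left(-52 \right)}\right) = \left(-61 + 28\right) \left(\left(- \frac{31}{4} - \frac{31}{21}\right) - \left(- \frac{2457}{4} + 676\right)\right) = - 33 \left(\left(- \frac{31}{4} - \frac{31}{21}\right) - \frac{247}{4}\right) = - 33 \left(- \frac{775}{84} - \frac{247}{4}\right) = \left(-33\right) \left(- \frac{2981}{42}\right) = \frac{32791}{14}$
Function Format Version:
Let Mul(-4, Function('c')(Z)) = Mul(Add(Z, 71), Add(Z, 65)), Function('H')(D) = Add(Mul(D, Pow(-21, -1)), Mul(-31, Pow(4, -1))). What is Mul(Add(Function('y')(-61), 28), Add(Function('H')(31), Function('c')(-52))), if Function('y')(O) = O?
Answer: Rational(32791, 14) ≈ 2342.2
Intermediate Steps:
Function('H')(D) = Add(Rational(-31, 4), Mul(Rational(-1, 21), D)) (Function('H')(D) = Add(Mul(D, Rational(-1, 21)), Mul(-31, Rational(1, 4))) = Add(Mul(Rational(-1, 21), D), Rational(-31, 4)) = Add(Rational(-31, 4), Mul(Rational(-1, 21), D)))
Function('c')(Z) = Mul(Rational(-1, 4), Add(65, Z), Add(71, Z)) (Function('c')(Z) = Mul(Rational(-1, 4), Mul(Add(Z, 71), Add(Z, 65))) = Mul(Rational(-1, 4), Mul(Add(71, Z), Add(65, Z))) = Mul(Rational(-1, 4), Mul(Add(65, Z), Add(71, Z))) = Mul(Rational(-1, 4), Add(65, Z), Add(71, Z)))
Mul(Add(Function('y')(-61), 28), Add(Function('H')(31), Function('c')(-52))) = Mul(Add(-61, 28), Add(Add(Rational(-31, 4), Mul(Rational(-1, 21), 31)), Add(Rational(-4615, 4), Mul(-34, -52), Mul(Rational(-1, 4), Pow(-52, 2))))) = Mul(-33, Add(Add(Rational(-31, 4), Rational(-31, 21)), Add(Rational(-4615, 4), 1768, Mul(Rational(-1, 4), 2704)))) = Mul(-33, Add(Rational(-775, 84), Add(Rational(-4615, 4), 1768, -676))) = Mul(-33, Add(Rational(-775, 84), Rational(-247, 4))) = Mul(-33, Rational(-2981, 42)) = Rational(32791, 14)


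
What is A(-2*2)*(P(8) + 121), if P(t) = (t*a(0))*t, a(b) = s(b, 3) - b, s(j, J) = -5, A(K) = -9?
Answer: 1791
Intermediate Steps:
a(b) = -5 - b
P(t) = -5*t**2 (P(t) = (t*(-5 - 1*0))*t = (t*(-5 + 0))*t = (t*(-5))*t = (-5*t)*t = -5*t**2)
A(-2*2)*(P(8) + 121) = -9*(-5*8**2 + 121) = -9*(-5*64 + 121) = -9*(-320 + 121) = -9*(-199) = 1791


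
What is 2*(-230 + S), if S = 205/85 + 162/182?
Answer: -701404/1547 ≈ -453.40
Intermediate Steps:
S = 5108/1547 (S = 205*(1/85) + 162*(1/182) = 41/17 + 81/91 = 5108/1547 ≈ 3.3019)
2*(-230 + S) = 2*(-230 + 5108/1547) = 2*(-350702/1547) = -701404/1547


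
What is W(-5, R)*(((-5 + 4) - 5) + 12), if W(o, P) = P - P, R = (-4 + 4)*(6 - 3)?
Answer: 0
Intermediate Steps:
R = 0 (R = 0*3 = 0)
W(o, P) = 0
W(-5, R)*(((-5 + 4) - 5) + 12) = 0*(((-5 + 4) - 5) + 12) = 0*((-1 - 5) + 12) = 0*(-6 + 12) = 0*6 = 0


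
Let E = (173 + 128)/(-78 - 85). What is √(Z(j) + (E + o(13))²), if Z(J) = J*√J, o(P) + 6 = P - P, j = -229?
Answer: √(1635841 - 6084301*I*√229)/163 ≈ 41.997 - 41.258*I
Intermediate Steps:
o(P) = -6 (o(P) = -6 + (P - P) = -6 + 0 = -6)
E = -301/163 (E = 301/(-163) = 301*(-1/163) = -301/163 ≈ -1.8466)
Z(J) = J^(3/2)
√(Z(j) + (E + o(13))²) = √((-229)^(3/2) + (-301/163 - 6)²) = √(-229*I*√229 + (-1279/163)²) = √(-229*I*√229 + 1635841/26569) = √(1635841/26569 - 229*I*√229)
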